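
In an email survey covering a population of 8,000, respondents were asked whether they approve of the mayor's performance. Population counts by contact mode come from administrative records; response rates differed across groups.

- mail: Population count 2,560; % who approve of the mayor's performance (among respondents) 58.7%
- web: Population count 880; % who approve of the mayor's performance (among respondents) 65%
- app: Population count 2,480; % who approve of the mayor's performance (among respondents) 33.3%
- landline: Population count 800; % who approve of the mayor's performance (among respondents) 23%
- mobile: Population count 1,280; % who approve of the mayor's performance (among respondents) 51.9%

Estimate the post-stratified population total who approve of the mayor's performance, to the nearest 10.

Each cell contributes its population count × the respondent rate:
  mail: 2,560 × 58.7% = 1502.72
  web: 880 × 65% = 572
  app: 2,480 × 33.3% = 825.84
  landline: 800 × 23% = 184
  mobile: 1,280 × 51.9% = 664.32
Estimated total = 3748.88 → 3,750.

3,750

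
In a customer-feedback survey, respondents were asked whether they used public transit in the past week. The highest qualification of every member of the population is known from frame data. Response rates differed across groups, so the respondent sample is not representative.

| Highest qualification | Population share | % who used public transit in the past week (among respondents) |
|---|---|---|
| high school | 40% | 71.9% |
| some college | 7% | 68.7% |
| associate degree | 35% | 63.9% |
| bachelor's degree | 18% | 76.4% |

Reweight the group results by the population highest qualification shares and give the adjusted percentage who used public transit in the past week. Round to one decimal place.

Each cell contributes population-share × respondent value:
  high school: 0.4 × 71.9 = 28.76
  some college: 0.07 × 68.7 = 4.809
  associate degree: 0.35 × 63.9 = 22.365
  bachelor's degree: 0.18 × 76.4 = 13.752
Post-stratified estimate = 69.686 → 69.7%.

69.7%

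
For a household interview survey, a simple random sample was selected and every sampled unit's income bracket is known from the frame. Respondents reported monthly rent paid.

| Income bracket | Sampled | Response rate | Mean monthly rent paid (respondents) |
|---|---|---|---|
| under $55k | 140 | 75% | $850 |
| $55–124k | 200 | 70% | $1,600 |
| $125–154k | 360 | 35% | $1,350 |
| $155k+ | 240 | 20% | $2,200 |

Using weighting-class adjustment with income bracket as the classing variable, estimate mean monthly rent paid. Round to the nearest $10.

$1,550

Inverse-response-rate weighting restores each class to its sampled count, so class totals weight by n_sampled:
  under $55k: 140 × 850 = 119,000
  $55–124k: 200 × 1600 = 320,000
  $125–154k: 360 × 1350 = 486,000
  $155k+: 240 × 2200 = 528,000
Adjusted estimate = 1,453,000 / 940 = 1545.74 → $1,550.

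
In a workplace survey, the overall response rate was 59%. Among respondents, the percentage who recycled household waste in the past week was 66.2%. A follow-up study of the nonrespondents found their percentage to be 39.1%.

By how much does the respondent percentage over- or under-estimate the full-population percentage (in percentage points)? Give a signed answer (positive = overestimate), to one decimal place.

Nonresponse fraction = 1 − 0.59 = 0.41.
Bias = (nonresponse fraction) × (respondent percentage − nonrespondent percentage)
     = 0.41 × (66.2 − 39.1) = 0.41 × 27.1 = 11.111.

+11.1 percentage points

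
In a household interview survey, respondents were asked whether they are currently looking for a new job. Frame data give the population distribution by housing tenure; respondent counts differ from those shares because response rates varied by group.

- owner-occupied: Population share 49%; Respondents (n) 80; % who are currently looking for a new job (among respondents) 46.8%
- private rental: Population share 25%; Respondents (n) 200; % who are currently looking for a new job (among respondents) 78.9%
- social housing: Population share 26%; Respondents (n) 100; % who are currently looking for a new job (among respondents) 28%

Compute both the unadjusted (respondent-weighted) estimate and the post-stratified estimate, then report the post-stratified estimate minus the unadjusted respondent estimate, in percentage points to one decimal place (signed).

-8.8 percentage points

Unadjusted (pooled respondent) estimate weights by respondent counts:
  (80/380)×46.8 + (200/380)×78.9 + (100/380)×28 = 58.7474%
Post-stratified estimate weights by population shares:
  0.49×46.8 + 0.25×78.9 + 0.26×28 = 49.937%
Difference = 49.937 − 58.7474 = -8.8104 pp.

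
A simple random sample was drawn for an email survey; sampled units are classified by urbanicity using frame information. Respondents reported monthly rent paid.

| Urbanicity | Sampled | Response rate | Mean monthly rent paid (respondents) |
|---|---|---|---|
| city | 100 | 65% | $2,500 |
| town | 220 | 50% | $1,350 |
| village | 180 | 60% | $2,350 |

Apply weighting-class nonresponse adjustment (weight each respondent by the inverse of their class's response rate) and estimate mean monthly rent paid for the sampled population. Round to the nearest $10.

$1,940

Each respondent's weight = sampled/responded in their class; summing within a class gives n_sampled, so:
  city: 100 × 2500 = 250,000
  town: 220 × 1350 = 297,000
  village: 180 × 2350 = 423,000
Adjusted estimate = 970,000 / 500 = 1940 → $1,940.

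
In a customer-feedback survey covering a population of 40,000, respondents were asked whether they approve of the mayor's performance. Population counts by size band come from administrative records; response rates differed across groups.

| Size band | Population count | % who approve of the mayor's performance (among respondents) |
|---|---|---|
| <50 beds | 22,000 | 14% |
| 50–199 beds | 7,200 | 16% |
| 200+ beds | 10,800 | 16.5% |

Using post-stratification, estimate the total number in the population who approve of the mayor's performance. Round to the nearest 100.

6,000

Estimated count per cell = population count × respondent percentage:
  <50 beds: 22,000 × 14% = 3080
  50–199 beds: 7,200 × 16% = 1152
  200+ beds: 10,800 × 16.5% = 1782
Estimated total = 6014 → 6,000.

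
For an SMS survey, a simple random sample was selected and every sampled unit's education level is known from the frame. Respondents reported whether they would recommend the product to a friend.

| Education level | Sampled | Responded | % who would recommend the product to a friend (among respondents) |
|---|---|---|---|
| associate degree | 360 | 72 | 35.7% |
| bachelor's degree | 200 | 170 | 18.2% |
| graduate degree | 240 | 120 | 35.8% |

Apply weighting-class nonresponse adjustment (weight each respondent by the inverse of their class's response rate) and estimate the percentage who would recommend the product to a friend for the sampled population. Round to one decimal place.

31.4%

Response rates by class: associate degree 72/360 = 20%, bachelor's degree 170/200 = 85%, graduate degree 120/240 = 50%.
Each respondent's weight = sampled/responded in their class; summing within a class gives n_sampled, so:
  associate degree: 360 × 35.7 = 12852
  bachelor's degree: 200 × 18.2 = 3640
  graduate degree: 240 × 35.8 = 8592
Adjusted estimate = 25,084 / 800 = 31.355 → 31.4%.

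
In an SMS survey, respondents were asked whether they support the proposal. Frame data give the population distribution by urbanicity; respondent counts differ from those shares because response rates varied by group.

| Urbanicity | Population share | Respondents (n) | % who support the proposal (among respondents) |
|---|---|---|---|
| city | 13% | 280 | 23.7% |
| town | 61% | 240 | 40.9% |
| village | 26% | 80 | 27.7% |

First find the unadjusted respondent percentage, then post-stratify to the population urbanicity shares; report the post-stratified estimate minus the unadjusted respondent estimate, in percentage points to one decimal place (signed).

Naive respondent-only estimate (weights = respondent counts):
  (280/600)×23.7 + (240/600)×40.9 + (80/600)×27.7 = 31.1133%
Post-stratifying to population shares instead:
  0.13×23.7 + 0.61×40.9 + 0.26×27.7 = 35.232%
Difference = 35.232 − 31.1133 = 4.1187 pp.

+4.1 percentage points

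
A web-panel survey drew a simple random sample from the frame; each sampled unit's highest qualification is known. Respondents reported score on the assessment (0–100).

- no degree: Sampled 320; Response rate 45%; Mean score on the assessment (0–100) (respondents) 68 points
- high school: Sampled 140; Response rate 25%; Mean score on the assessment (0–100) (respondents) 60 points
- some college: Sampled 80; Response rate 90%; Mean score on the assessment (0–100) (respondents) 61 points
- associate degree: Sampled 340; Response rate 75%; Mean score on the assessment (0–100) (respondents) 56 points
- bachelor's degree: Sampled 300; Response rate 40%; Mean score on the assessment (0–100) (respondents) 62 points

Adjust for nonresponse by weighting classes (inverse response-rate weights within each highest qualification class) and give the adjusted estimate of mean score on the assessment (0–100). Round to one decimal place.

61.6

Each respondent's weight = sampled/responded in their class; summing within a class gives n_sampled, so:
  no degree: 320 × 68 = 21,760
  high school: 140 × 60 = 8400
  some college: 80 × 61 = 4880
  associate degree: 340 × 56 = 19,040
  bachelor's degree: 300 × 62 = 18,600
Adjusted estimate = 72,680 / 1,180 = 61.5932 → 61.6.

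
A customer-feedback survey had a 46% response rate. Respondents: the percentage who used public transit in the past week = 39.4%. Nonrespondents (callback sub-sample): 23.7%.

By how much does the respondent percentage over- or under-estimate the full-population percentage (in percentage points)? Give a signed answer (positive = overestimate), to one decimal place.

Nonresponse fraction = 1 − 0.46 = 0.54.
Bias = (nonresponse fraction) × (respondent percentage − nonrespondent percentage)
     = 0.54 × (39.4 − 23.7) = 0.54 × 15.7 = 8.478.

+8.5 percentage points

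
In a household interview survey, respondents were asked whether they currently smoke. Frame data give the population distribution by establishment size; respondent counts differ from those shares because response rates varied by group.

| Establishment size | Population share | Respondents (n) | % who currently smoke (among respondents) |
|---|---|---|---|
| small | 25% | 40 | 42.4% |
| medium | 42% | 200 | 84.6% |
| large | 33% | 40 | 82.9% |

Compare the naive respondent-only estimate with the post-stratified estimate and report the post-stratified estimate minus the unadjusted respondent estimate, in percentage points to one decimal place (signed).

-4.8 percentage points

Without adjustment, the pooled respondent share is:
  (40/280)×42.4 + (200/280)×84.6 + (40/280)×82.9 = 78.3286%
Reweighting by population establishment size shares:
  0.25×42.4 + 0.42×84.6 + 0.33×82.9 = 73.489%
Difference = 73.489 − 78.3286 = -4.8396 pp.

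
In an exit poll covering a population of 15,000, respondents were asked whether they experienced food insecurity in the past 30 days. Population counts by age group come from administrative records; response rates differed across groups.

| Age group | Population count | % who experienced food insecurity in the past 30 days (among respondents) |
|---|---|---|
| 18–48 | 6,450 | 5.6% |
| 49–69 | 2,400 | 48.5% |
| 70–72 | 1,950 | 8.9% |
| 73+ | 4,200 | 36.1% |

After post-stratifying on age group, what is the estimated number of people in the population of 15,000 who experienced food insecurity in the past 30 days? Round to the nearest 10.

Estimated count per cell = population count × respondent percentage:
  18–48: 6,450 × 5.6% = 361.2
  49–69: 2,400 × 48.5% = 1164
  70–72: 1,950 × 8.9% = 173.55
  73+: 4,200 × 36.1% = 1516.2
Estimated total = 3214.95 → 3,210.

3,210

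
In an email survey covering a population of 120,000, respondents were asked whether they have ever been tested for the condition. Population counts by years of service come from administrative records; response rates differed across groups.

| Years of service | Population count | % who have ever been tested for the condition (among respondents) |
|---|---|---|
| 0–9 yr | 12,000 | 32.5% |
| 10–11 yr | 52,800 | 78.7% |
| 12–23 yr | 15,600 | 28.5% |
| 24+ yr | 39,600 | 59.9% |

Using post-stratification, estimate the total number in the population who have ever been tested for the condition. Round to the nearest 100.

Apply each group's respondent rate to its population count:
  0–9 yr: 12,000 × 32.5% = 3900
  10–11 yr: 52,800 × 78.7% = 41553.6
  12–23 yr: 15,600 × 28.5% = 4446
  24+ yr: 39,600 × 59.9% = 23720.4
Estimated total = 73,620 → 73,600.

73,600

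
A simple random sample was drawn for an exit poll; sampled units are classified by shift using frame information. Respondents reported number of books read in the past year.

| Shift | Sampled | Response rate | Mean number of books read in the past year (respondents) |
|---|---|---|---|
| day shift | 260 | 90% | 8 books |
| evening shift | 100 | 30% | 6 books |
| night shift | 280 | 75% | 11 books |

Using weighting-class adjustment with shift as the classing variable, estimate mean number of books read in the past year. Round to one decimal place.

9.0

With weight = n_sampled/n_responded per class, the weighted class total is n_sampled:
  day shift: 260 × 8 = 2080
  evening shift: 100 × 6 = 600
  night shift: 280 × 11 = 3080
Adjusted estimate = 5760 / 640 = 9 → 9.0.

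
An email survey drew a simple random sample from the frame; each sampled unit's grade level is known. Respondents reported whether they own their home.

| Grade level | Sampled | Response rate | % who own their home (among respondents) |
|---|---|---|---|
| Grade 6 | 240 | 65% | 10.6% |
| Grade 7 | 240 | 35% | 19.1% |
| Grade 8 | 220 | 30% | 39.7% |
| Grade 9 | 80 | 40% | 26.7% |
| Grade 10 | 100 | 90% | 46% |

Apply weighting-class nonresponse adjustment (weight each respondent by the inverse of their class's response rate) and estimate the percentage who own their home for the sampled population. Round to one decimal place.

Weighting each respondent by the inverse class response rate inflates each class back to its sampled size, so the class weight is n_sampled:
  Grade 6: 240 × 10.6 = 2544
  Grade 7: 240 × 19.1 = 4584
  Grade 8: 220 × 39.7 = 8734
  Grade 9: 80 × 26.7 = 2136
  Grade 10: 100 × 46 = 4600
Adjusted estimate = 22,598 / 880 = 25.6795 → 25.7%.

25.7%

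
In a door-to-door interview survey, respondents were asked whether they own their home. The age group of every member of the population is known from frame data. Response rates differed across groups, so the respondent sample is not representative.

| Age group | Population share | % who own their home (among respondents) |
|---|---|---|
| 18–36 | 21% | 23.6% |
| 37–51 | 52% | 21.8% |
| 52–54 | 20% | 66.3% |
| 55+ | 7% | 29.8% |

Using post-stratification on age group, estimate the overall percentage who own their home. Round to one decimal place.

31.6%

Weight each group's respondent value by its population share:
  18–36: 0.21 × 23.6 = 4.956
  37–51: 0.52 × 21.8 = 11.336
  52–54: 0.2 × 66.3 = 13.26
  55+: 0.07 × 29.8 = 2.086
Post-stratified estimate = 31.638 → 31.6%.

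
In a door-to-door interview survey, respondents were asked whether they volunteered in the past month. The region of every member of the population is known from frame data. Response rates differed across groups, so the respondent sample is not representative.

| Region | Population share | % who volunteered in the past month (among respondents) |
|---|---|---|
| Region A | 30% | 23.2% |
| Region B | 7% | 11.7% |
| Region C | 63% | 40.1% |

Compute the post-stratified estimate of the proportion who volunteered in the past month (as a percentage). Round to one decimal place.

33.0%

Weight each group's respondent value by its population share:
  Region A: 0.3 × 23.2 = 6.96
  Region B: 0.07 × 11.7 = 0.819
  Region C: 0.63 × 40.1 = 25.263
Post-stratified estimate = 33.042 → 33.0%.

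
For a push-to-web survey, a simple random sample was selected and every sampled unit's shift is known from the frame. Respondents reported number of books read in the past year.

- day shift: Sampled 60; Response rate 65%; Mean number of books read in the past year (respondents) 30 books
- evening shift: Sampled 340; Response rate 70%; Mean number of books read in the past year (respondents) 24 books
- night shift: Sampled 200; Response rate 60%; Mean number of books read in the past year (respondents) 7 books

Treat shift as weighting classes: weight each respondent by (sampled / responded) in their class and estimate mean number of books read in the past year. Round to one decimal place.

18.9

With weight = n_sampled/n_responded per class, the weighted class total is n_sampled:
  day shift: 60 × 30 = 1800
  evening shift: 340 × 24 = 8160
  night shift: 200 × 7 = 1400
Adjusted estimate = 11,360 / 600 = 18.9333 → 18.9.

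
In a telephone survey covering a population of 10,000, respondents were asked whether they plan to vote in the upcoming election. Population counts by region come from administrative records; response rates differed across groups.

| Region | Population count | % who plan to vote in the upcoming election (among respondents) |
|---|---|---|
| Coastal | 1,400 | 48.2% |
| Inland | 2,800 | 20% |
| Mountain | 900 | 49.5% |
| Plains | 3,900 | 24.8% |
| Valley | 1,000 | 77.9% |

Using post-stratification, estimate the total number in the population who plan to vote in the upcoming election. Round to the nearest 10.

Estimated count per cell = population count × respondent percentage:
  Coastal: 1,400 × 48.2% = 674.8
  Inland: 2,800 × 20% = 560
  Mountain: 900 × 49.5% = 445.5
  Plains: 3,900 × 24.8% = 967.2
  Valley: 1,000 × 77.9% = 779
Estimated total = 3426.5 → 3,430.

3,430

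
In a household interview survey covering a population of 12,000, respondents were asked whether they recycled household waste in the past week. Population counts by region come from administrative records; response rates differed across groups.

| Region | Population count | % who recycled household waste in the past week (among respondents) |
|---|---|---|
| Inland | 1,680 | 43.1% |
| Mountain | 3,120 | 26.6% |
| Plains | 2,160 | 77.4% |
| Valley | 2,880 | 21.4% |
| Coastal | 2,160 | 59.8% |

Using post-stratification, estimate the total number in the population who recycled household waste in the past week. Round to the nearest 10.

Apply each group's respondent rate to its population count:
  Inland: 1,680 × 43.1% = 724.08
  Mountain: 3,120 × 26.6% = 829.92
  Plains: 2,160 × 77.4% = 1671.84
  Valley: 2,880 × 21.4% = 616.32
  Coastal: 2,160 × 59.8% = 1291.68
Estimated total = 5133.84 → 5,130.

5,130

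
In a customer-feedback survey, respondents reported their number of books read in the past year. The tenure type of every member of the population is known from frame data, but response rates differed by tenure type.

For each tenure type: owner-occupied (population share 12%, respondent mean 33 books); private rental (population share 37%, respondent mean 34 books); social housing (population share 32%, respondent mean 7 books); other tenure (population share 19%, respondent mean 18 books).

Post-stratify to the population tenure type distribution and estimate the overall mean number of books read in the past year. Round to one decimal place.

Post-stratification weights by population share, not respondent share:
  owner-occupied: 0.12 × 33 = 3.96
  private rental: 0.37 × 34 = 12.58
  social housing: 0.32 × 7 = 2.24
  other tenure: 0.19 × 18 = 3.42
Post-stratified estimate = 22.2 → 22.2.

22.2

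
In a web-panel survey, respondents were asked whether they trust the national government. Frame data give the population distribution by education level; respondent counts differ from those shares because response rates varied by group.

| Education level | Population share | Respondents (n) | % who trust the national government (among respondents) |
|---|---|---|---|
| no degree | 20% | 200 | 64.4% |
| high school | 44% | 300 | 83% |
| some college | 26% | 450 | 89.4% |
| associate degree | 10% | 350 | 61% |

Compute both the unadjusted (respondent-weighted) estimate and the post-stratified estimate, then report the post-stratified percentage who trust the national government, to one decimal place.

Unadjusted (pooled respondent) estimate weights by respondent counts:
  (200/1300)×64.4 + (300/1300)×83 + (450/1300)×89.4 + (350/1300)×61 = 76.4308%
Reweighting by population education level shares:
  0.2×64.4 + 0.44×83 + 0.26×89.4 + 0.1×61 = 78.744%

78.7%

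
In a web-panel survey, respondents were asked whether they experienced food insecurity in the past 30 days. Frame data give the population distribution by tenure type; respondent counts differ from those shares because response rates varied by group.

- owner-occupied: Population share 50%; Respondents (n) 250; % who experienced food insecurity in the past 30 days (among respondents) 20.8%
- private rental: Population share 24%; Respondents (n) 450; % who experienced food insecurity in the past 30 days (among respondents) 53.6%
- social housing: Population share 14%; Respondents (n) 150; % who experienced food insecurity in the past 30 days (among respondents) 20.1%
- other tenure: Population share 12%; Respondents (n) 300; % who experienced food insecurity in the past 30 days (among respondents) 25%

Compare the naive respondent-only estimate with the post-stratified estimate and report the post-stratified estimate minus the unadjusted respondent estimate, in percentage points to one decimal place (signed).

-5.6 percentage points

Without adjustment, the pooled respondent share is:
  (250/1150)×20.8 + (450/1150)×53.6 + (150/1150)×20.1 + (300/1150)×25 = 34.6391%
Post-stratified estimate weights by population shares:
  0.5×20.8 + 0.24×53.6 + 0.14×20.1 + 0.12×25 = 29.078%
Difference = 29.078 − 34.6391 = -5.5611 pp.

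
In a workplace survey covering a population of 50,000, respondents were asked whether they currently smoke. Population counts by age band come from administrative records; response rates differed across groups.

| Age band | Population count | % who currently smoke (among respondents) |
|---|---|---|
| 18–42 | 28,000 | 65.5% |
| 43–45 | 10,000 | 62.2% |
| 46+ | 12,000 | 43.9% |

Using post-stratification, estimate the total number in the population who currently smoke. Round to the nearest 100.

Each cell contributes its population count × the respondent rate:
  18–42: 28,000 × 65.5% = 18,340
  43–45: 10,000 × 62.2% = 6220
  46+: 12,000 × 43.9% = 5268
Estimated total = 29,828 → 29,800.

29,800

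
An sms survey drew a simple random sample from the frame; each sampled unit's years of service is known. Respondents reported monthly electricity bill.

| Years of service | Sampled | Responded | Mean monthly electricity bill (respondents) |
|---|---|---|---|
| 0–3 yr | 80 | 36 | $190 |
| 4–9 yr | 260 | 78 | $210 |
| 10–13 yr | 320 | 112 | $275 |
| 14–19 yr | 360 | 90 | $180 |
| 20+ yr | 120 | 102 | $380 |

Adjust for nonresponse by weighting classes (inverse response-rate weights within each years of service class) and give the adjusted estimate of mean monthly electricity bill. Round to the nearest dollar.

Class response rates: 0–3 yr 36/80 = 45%, 4–9 yr 78/260 = 30%, 10–13 yr 112/320 = 35%, 14–19 yr 90/360 = 25%, 20+ yr 102/120 = 85%.
With weight = n_sampled/n_responded per class, the weighted class total is n_sampled:
  0–3 yr: 80 × 190 = 15,200
  4–9 yr: 260 × 210 = 54,600
  10–13 yr: 320 × 275 = 88,000
  14–19 yr: 360 × 180 = 64,800
  20+ yr: 120 × 380 = 45,600
Adjusted estimate = 268,200 / 1,140 = 235.263 → $235.

$235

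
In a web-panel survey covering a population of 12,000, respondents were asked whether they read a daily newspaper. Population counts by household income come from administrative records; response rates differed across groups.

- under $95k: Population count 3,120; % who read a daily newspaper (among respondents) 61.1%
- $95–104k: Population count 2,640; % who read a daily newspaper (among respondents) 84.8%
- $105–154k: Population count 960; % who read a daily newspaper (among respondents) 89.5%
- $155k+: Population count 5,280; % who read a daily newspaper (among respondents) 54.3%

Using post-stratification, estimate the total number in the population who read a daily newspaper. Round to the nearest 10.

Estimated count per cell = population count × respondent percentage:
  under $95k: 3,120 × 61.1% = 1906.32
  $95–104k: 2,640 × 84.8% = 2238.72
  $105–154k: 960 × 89.5% = 859.2
  $155k+: 5,280 × 54.3% = 2867.04
Estimated total = 7871.28 → 7,870.

7,870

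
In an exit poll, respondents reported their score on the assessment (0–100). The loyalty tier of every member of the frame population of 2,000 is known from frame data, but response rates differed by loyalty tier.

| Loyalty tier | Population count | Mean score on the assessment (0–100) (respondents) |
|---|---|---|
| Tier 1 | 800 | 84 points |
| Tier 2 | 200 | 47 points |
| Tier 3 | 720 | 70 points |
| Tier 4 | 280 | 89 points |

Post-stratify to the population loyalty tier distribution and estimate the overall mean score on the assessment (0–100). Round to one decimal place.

76.0

Weight each group's respondent value by its population share:
  Tier 1: (800/2,000) × 84 = 33.6
  Tier 2: (200/2,000) × 47 = 4.7
  Tier 3: (720/2,000) × 70 = 25.2
  Tier 4: (280/2,000) × 89 = 12.46
Post-stratified estimate = 75.96 → 76.0.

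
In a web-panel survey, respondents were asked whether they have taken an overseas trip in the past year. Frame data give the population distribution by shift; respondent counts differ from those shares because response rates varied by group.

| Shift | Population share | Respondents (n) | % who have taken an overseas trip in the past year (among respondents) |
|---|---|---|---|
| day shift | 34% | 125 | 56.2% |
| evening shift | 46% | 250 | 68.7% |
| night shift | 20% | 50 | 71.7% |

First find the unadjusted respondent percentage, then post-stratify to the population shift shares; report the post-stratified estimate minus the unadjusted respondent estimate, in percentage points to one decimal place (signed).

-0.3 percentage points

Without adjustment, the pooled respondent share is:
  (125/425)×56.2 + (250/425)×68.7 + (50/425)×71.7 = 65.3765%
Reweighting by population shift shares:
  0.34×56.2 + 0.46×68.7 + 0.2×71.7 = 65.05%
Difference = 65.05 − 65.3765 = -0.3265 pp.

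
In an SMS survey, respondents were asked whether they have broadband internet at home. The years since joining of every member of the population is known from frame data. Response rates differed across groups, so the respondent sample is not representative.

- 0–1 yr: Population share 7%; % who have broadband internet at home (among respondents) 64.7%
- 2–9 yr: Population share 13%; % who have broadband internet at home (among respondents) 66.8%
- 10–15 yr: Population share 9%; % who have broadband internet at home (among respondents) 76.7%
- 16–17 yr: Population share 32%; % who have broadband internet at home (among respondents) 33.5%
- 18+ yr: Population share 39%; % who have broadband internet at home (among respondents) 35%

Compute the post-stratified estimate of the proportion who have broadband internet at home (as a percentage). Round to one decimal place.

Each cell contributes population-share × respondent value:
  0–1 yr: 0.07 × 64.7 = 4.529
  2–9 yr: 0.13 × 66.8 = 8.684
  10–15 yr: 0.09 × 76.7 = 6.903
  16–17 yr: 0.32 × 33.5 = 10.72
  18+ yr: 0.39 × 35 = 13.65
Post-stratified estimate = 44.486 → 44.5%.

44.5%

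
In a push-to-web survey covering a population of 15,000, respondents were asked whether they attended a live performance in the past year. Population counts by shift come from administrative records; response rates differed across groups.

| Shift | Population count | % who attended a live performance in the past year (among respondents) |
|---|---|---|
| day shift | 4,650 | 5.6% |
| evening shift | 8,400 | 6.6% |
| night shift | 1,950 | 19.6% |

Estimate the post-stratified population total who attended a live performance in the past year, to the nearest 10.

1,200

Each cell contributes its population count × the respondent rate:
  day shift: 4,650 × 5.6% = 260.4
  evening shift: 8,400 × 6.6% = 554.4
  night shift: 1,950 × 19.6% = 382.2
Estimated total = 1197 → 1,200.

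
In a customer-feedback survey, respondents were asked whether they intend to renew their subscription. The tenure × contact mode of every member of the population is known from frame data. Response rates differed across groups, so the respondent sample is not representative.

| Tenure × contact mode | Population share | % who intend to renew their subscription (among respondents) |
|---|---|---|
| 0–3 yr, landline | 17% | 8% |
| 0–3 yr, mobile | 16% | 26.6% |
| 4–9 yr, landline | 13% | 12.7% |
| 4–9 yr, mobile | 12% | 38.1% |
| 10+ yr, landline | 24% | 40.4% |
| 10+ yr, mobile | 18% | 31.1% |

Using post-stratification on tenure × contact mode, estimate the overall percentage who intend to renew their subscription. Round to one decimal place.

27.1%

Weight each group's respondent value by its population share:
  0–3 yr, landline: 0.17 × 8 = 1.36
  0–3 yr, mobile: 0.16 × 26.6 = 4.256
  4–9 yr, landline: 0.13 × 12.7 = 1.651
  4–9 yr, mobile: 0.12 × 38.1 = 4.572
  10+ yr, landline: 0.24 × 40.4 = 9.696
  10+ yr, mobile: 0.18 × 31.1 = 5.598
Post-stratified estimate = 27.133 → 27.1%.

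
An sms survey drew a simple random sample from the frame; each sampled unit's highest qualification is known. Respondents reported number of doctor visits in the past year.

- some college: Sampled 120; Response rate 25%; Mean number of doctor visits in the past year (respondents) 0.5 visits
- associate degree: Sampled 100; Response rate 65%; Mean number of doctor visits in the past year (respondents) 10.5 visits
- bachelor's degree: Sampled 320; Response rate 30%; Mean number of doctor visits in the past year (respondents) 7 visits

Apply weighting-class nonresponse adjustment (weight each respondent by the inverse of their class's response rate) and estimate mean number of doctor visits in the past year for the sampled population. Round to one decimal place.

Each respondent's weight = sampled/responded in their class; summing within a class gives n_sampled, so:
  some college: 120 × 0.5 = 60
  associate degree: 100 × 10.5 = 1050
  bachelor's degree: 320 × 7 = 2240
Adjusted estimate = 3350 / 540 = 6.2037 → 6.2.

6.2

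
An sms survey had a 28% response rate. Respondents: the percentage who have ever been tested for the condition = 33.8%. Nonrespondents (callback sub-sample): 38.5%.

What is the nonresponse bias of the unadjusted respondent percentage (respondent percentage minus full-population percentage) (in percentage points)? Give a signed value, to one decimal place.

-3.4 percentage points

Nonresponse fraction = 1 − 0.28 = 0.72.
Bias = (nonresponse fraction) × (respondent percentage − nonrespondent percentage)
     = 0.72 × (33.8 − 38.5) = 0.72 × -4.7 = -3.384.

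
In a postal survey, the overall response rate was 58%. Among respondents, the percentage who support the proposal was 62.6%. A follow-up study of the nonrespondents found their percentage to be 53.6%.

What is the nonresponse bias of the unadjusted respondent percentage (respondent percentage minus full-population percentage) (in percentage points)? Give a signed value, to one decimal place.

Nonresponse fraction = 1 − 0.58 = 0.42.
Bias = (nonresponse fraction) × (respondent percentage − nonrespondent percentage)
     = 0.42 × (62.6 − 53.6) = 0.42 × 9 = 3.78.

+3.8 percentage points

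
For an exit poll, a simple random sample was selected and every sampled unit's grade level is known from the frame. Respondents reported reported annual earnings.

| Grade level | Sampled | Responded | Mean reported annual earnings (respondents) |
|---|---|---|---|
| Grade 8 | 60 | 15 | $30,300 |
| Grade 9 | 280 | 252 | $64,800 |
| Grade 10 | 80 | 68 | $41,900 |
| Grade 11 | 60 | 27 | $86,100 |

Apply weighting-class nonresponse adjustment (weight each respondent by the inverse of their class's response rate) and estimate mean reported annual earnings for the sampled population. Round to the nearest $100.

Class response rates: Grade 8 15/60 = 25%, Grade 9 252/280 = 90%, Grade 10 68/80 = 85%, Grade 11 27/60 = 45%.
With weight = n_sampled/n_responded per class, the weighted class total is n_sampled:
  Grade 8: 60 × 30,300 = 1,818,000
  Grade 9: 280 × 64,800 = 18,144,000
  Grade 10: 80 × 41,900 = 3,352,000
  Grade 11: 60 × 86,100 = 5,166,000
Adjusted estimate = 28,480,000 / 480 = 59333.3 → $59,300.

$59,300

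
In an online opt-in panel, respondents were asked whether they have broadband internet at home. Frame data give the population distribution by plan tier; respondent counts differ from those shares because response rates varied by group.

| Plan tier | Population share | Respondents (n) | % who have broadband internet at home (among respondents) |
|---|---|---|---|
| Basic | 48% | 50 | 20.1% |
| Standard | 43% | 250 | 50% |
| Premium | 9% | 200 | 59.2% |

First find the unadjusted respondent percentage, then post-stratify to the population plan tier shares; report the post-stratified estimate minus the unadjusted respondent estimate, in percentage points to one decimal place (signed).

Without adjustment, the pooled respondent share is:
  (50/500)×20.1 + (250/500)×50 + (200/500)×59.2 = 50.69%
Post-stratified estimate weights by population shares:
  0.48×20.1 + 0.43×50 + 0.09×59.2 = 36.476%
Difference = 36.476 − 50.69 = -14.214 pp.

-14.2 percentage points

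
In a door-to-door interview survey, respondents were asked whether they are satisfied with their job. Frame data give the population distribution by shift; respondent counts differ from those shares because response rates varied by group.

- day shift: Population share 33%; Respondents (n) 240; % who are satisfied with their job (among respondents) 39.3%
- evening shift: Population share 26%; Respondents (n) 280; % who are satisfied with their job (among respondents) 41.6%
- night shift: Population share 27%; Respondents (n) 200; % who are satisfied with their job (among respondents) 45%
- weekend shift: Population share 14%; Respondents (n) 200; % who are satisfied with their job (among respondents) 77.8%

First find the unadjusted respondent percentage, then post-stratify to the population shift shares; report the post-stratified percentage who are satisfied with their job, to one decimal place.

46.8%

Unadjusted (pooled respondent) estimate weights by respondent counts:
  (240/920)×39.3 + (280/920)×41.6 + (200/920)×45 + (200/920)×77.8 = 49.6087%
Post-stratified estimate weights by population shares:
  0.33×39.3 + 0.26×41.6 + 0.27×45 + 0.14×77.8 = 46.827%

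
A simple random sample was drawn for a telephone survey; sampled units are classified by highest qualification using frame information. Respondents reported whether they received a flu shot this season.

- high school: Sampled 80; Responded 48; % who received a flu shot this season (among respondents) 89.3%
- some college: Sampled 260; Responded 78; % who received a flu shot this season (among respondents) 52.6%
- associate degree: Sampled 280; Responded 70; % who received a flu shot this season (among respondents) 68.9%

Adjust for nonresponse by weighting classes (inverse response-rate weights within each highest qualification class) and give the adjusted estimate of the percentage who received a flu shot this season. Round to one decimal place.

64.7%

Response rates by class: high school 48/80 = 60%, some college 78/260 = 30%, associate degree 70/280 = 25%.
Weighting each respondent by the inverse class response rate inflates each class back to its sampled size, so the class weight is n_sampled:
  high school: 80 × 89.3 = 7144
  some college: 260 × 52.6 = 13,676
  associate degree: 280 × 68.9 = 19,292
Adjusted estimate = 40,112 / 620 = 64.6968 → 64.7%.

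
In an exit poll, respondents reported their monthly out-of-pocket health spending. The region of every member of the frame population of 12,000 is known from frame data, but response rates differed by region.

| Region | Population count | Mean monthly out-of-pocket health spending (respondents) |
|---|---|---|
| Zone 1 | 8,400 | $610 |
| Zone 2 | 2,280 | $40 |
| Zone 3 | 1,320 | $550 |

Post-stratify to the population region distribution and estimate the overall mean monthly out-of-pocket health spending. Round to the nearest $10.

$500

Post-stratification weights by population share, not respondent share:
  Zone 1: (8,400/12,000) × 610 = 427
  Zone 2: (2,280/12,000) × 40 = 7.6
  Zone 3: (1,320/12,000) × 550 = 60.5
Post-stratified estimate = 495.1 → $500.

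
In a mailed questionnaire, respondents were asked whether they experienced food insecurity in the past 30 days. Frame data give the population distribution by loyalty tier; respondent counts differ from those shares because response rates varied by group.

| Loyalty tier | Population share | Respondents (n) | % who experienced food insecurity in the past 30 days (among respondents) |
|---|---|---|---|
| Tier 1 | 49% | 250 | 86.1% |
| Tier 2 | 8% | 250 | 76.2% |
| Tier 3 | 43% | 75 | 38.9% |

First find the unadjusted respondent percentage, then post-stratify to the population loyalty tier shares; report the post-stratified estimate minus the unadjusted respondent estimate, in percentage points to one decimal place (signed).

-10.6 percentage points

Unadjusted (pooled respondent) estimate weights by respondent counts:
  (250/575)×86.1 + (250/575)×76.2 + (75/575)×38.9 = 75.6391%
Reweighting by population loyalty tier shares:
  0.49×86.1 + 0.08×76.2 + 0.43×38.9 = 65.012%
Difference = 65.012 − 75.6391 = -10.6271 pp.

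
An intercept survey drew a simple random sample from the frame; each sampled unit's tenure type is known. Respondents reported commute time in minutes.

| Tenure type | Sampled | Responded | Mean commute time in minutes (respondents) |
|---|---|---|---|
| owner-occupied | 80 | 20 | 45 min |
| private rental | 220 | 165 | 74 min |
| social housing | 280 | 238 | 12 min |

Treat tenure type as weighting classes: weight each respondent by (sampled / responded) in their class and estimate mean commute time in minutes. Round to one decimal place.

Response rates by class: owner-occupied 20/80 = 25%, private rental 165/220 = 75%, social housing 238/280 = 85%.
Weighting each respondent by the inverse class response rate inflates each class back to its sampled size, so the class weight is n_sampled:
  owner-occupied: 80 × 45 = 3600
  private rental: 220 × 74 = 16,280
  social housing: 280 × 12 = 3360
Adjusted estimate = 23,240 / 580 = 40.069 → 40.1.

40.1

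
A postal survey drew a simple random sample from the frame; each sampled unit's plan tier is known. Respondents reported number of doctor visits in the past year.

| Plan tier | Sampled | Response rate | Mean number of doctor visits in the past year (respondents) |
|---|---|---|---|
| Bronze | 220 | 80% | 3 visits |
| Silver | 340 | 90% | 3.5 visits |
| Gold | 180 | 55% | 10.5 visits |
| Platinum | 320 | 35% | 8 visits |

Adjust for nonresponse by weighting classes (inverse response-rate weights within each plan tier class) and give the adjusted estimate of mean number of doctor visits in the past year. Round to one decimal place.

5.9

With weight = n_sampled/n_responded per class, the weighted class total is n_sampled:
  Bronze: 220 × 3 = 660
  Silver: 340 × 3.5 = 1190
  Gold: 180 × 10.5 = 1890
  Platinum: 320 × 8 = 2560
Adjusted estimate = 6300 / 1,060 = 5.9434 → 5.9.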